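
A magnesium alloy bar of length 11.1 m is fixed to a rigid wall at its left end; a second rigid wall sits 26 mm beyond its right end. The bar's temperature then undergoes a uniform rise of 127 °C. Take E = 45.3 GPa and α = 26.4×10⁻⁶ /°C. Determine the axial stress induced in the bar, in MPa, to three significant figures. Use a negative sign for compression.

Free thermal expansion αLΔT = 26.4e-6 · 11100 · 127 = 37.22 mm.
The walls engage after the gap closes; constrained expansion = 37.22 − 26 = 11.22 mm.
The walls impose strain ε = −(11.22)/11100 = -1.0105e-03; σ = Eε = 45300 · -1.0105e-03 = -45.77 MPa.

-45.8 MPa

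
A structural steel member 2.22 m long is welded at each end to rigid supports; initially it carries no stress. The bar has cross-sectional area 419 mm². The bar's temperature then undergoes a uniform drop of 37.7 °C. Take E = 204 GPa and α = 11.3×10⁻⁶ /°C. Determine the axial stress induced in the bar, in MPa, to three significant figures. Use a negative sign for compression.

86.9 MPa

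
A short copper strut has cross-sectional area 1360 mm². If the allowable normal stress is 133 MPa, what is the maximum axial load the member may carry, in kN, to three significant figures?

181 kN

P_max = σ_allow · A = 133 · 1360 = 180900 N = 180.9 kN.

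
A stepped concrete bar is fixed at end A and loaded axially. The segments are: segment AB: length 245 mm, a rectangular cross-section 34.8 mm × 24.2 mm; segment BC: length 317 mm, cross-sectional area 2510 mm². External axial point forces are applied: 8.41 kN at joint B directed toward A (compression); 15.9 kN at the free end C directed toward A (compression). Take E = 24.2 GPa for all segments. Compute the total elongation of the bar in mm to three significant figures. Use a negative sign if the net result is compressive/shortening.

Internal axial forces (sectioning from the free end, tension +): N_BC = -15.9 kN, N_AB = -24.31 kN.
A_AB = 842.2 mm².
δ_AB = -24310·245/(842.2·24200) = -0.2922 mm
δ_BC = -15900·317/(2510·24200) = -0.08298 mm
δ = Σδ_i = -0.3752 mm.

-0.375 mm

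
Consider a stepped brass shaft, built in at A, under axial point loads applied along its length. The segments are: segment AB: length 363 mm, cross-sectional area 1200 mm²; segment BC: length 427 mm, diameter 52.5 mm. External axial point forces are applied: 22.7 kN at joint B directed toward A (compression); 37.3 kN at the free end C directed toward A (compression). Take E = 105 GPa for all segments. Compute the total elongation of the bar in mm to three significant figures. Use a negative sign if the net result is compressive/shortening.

-0.243 mm

Internal axial forces (sectioning from the free end, tension +): N_BC = -37.3 kN, N_AB = -60 kN.
A_BC = 2165 mm².
δ_AB = -60000·363/(1200·105000) = -0.1729 mm
δ_BC = -37300·427/(2165·105000) = -0.07007 mm
δ = Σδ_i = -0.2429 mm.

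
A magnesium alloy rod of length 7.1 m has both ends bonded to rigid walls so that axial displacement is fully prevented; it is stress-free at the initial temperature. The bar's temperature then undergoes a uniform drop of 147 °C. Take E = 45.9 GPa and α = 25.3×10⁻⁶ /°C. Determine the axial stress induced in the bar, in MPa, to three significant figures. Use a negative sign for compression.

171 MPa

Free thermal expansion αLΔT = 25.3e-6 · 7100 · -147 = -26.41 mm.
The walls impose strain ε = −(-26.41)/7100 = 3.7191e-03; σ = Eε = 45900 · 3.7191e-03 = 170.7 MPa.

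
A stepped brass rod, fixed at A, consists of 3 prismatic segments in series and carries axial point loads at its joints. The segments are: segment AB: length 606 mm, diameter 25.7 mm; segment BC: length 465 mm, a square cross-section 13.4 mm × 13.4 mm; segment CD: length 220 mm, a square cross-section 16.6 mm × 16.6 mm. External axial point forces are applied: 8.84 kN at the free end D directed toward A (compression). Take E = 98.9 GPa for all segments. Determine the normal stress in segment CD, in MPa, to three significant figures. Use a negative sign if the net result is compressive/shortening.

Internal axial forces (sectioning from the free end, tension +): N_CD = -8.84 kN, N_BC = -8.84 kN, N_AB = -8.84 kN.
A_CD = 275.6 mm².
σ_CD = N_CD/A_CD = -8840/275.6 = -32.08 MPa.

-32.1 MPa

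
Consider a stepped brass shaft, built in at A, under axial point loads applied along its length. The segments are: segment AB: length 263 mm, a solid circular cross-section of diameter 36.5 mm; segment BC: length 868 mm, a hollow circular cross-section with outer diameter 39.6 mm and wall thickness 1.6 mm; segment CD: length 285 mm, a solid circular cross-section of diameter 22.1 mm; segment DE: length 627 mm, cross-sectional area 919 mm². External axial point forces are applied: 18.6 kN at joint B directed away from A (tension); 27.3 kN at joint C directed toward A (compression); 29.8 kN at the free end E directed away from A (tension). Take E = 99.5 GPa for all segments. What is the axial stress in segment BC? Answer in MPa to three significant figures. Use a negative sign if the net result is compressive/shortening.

13.1 MPa

Internal axial forces (sectioning from the free end, tension +): N_DE = 29.8 kN, N_CD = 29.8 kN, N_BC = 2.5 kN, N_AB = 21.1 kN.
A_BC = 191 mm².
σ_BC = N_BC/A_BC = 2500/191 = 13.09 MPa.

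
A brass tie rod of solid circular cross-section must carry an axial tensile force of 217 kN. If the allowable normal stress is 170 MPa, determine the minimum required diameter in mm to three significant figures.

Required area A ≥ P/σ_allow = 217000/170 = 1276 mm².
For a solid circular section, d ≥ √(4A/π) = 40.31 mm.

40.3 mm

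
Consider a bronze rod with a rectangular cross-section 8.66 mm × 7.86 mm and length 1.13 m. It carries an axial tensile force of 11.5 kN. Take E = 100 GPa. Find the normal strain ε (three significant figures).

0.00169

A = 68.07 mm².
σ = N/A = 168.9 MPa; ε = σ/E = 168.9/100000 = 1.689e-03.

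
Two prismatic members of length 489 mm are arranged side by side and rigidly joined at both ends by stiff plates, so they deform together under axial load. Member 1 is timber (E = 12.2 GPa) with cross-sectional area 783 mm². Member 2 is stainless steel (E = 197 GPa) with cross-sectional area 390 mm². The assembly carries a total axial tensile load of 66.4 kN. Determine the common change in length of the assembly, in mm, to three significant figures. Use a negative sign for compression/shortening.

0.376 mm

Equal strain + equilibrium ⇒ each member carries load in proportion to AE: A₁E₁ = 9553000 N, A₂E₂ = 76830000 N, ΣAE = 86380000 N.
δ = PL/ΣAE = 66400·489/86380000 = 0.3759 mm.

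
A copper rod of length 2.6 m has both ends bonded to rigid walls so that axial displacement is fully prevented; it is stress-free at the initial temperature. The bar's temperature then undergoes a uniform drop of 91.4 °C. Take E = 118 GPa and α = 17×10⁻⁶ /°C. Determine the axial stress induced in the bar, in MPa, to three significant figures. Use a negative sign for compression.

183 MPa

Free thermal expansion αLΔT = 17e-6 · 2600 · -91.4 = -4.04 mm.
The walls impose strain ε = −(-4.04)/2600 = 1.5538e-03; σ = Eε = 118000 · 1.5538e-03 = 183.3 MPa.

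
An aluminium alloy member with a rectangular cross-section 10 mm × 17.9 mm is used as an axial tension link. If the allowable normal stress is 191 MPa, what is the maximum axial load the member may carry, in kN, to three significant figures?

A = 179 mm².
P_max = σ_allow · A = 191 · 179 = 34190 N = 34.19 kN.

34.2 kN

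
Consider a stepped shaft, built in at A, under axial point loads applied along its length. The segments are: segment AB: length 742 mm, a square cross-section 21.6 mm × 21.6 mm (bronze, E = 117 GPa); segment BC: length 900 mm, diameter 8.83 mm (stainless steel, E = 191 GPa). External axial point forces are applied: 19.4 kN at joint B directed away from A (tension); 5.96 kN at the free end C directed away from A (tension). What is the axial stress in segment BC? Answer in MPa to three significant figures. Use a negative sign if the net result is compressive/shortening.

Internal axial forces (sectioning from the free end, tension +): N_BC = 5.96 kN, N_AB = 25.36 kN.
A_BC = 61.24 mm².
σ_BC = N_BC/A_BC = 5960/61.24 = 97.33 MPa.

97.3 MPa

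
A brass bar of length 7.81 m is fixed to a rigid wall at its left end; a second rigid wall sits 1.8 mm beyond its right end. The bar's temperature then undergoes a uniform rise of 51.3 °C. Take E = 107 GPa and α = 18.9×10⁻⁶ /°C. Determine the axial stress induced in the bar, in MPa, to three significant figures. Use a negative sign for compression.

Free thermal expansion αLΔT = 18.9e-6 · 7810 · 51.3 = 7.572 mm.
The walls engage after the gap closes; constrained expansion = 7.572 − 1.8 = 5.772 mm.
The walls impose strain ε = −(5.772)/7810 = -7.3910e-04; σ = Eε = 107000 · -7.3910e-04 = -79.08 MPa.

-79.1 MPa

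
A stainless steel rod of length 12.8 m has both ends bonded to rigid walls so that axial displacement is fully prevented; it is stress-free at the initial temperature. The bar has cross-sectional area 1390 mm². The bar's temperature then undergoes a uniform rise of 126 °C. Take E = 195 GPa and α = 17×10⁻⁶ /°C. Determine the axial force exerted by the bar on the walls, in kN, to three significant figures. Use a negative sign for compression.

Free thermal expansion αLΔT = 17e-6 · 12800 · 126 = 27.42 mm.
The walls impose strain ε = −(27.42)/12800 = -2.1420e-03; σ = Eε = 195000 · -2.1420e-03 = -417.7 MPa.
Wall reaction R = σ·A = -417.7·1390 = -580600 N = -580.6 kN.

-581 kN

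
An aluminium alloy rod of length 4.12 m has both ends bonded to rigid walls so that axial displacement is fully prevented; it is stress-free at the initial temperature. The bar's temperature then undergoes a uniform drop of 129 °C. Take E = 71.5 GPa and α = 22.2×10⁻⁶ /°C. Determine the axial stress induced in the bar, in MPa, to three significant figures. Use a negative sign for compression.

Free thermal expansion αLΔT = 22.2e-6 · 4120 · -129 = -11.8 mm.
The walls impose strain ε = −(-11.8)/4120 = 2.8638e-03; σ = Eε = 71500 · 2.8638e-03 = 204.8 MPa.

205 MPa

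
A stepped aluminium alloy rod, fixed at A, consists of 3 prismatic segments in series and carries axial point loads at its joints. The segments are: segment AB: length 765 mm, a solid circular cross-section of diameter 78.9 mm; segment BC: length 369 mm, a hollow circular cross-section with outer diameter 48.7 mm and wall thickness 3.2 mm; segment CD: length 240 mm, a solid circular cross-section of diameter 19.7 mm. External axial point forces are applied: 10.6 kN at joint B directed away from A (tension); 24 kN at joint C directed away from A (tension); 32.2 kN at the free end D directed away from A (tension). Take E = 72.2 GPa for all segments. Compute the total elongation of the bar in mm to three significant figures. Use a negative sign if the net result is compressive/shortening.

1.12 mm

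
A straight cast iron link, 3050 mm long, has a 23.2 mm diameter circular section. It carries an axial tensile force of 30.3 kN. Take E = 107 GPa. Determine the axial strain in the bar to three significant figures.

A = 422.7 mm².
σ = N/A = 71.68 MPa; ε = σ/E = 71.68/107000 = 6.699e-04.

6.70e-04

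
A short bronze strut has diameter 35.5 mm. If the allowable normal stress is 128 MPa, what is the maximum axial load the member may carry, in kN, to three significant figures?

127 kN

A = 989.8 mm².
P_max = σ_allow · A = 128 · 989.8 = 126700 N = 126.7 kN.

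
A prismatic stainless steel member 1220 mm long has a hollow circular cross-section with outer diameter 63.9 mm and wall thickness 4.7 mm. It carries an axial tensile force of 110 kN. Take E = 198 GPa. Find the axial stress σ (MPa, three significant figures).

A = 874.1 mm².
σ = N/A = 110000/874.1 = 125.8 MPa.

126 MPa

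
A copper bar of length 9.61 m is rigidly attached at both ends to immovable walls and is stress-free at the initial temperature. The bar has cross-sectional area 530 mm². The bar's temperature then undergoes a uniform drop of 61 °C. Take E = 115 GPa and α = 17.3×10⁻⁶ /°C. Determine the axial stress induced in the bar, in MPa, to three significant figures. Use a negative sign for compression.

Free thermal expansion αLΔT = 17.3e-6 · 9610 · -61 = -10.14 mm.
The walls impose strain ε = −(-10.14)/9610 = 1.0553e-03; σ = Eε = 115000 · 1.0553e-03 = 121.4 MPa.

121 MPa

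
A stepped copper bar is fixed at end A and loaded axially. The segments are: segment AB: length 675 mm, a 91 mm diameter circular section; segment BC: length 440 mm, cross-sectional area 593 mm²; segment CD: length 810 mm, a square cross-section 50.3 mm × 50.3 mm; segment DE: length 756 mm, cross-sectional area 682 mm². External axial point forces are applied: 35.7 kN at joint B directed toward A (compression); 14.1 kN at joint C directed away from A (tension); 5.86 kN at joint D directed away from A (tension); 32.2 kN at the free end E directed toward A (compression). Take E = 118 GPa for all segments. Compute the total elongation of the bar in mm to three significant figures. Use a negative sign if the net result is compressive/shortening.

Internal axial forces (sectioning from the free end, tension +): N_DE = -32.2 kN, N_CD = -26.34 kN, N_BC = -12.24 kN, N_AB = -47.94 kN.
A_AB = 6504 mm².
A_CD = 2530 mm².
δ_AB = -47940·675/(6504·118000) = -0.04216 mm
δ_BC = -12240·440/(593·118000) = -0.07697 mm
δ_CD = -26340·810/(2530·118000) = -0.07146 mm
δ_DE = -32200·756/(682·118000) = -0.3025 mm
δ = Σδ_i = -0.4931 mm.

-0.493 mm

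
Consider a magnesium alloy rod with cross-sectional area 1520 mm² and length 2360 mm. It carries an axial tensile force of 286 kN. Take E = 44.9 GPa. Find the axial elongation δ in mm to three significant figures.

δ_mech = NL/(AE) = 286000·2360/(1520·44900) = 9.89 mm.

9.89 mm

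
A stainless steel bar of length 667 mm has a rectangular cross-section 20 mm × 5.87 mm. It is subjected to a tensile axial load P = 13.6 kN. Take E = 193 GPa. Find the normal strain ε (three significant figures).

A = 117.4 mm².
σ = N/A = 115.8 MPa; ε = σ/E = 115.8/193000 = 6.002e-04.

6.00e-04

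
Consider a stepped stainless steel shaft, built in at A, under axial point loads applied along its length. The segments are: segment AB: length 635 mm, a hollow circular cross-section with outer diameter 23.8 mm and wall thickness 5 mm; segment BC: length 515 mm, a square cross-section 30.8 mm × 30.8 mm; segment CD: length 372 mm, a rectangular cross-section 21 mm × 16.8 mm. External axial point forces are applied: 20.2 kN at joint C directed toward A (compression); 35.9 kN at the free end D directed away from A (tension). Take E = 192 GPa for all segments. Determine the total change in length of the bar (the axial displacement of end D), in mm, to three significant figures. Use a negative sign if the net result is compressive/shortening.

0.417 mm

Internal axial forces (sectioning from the free end, tension +): N_CD = 35.9 kN, N_BC = 15.7 kN, N_AB = 15.7 kN.
A_AB = 295.3 mm².
A_BC = 948.6 mm².
A_CD = 352.8 mm².
δ_AB = 15700·635/(295.3·192000) = 0.1758 mm
δ_BC = 15700·515/(948.6·192000) = 0.04439 mm
δ_CD = 35900·372/(352.8·192000) = 0.1972 mm
δ = Σδ_i = 0.4174 mm.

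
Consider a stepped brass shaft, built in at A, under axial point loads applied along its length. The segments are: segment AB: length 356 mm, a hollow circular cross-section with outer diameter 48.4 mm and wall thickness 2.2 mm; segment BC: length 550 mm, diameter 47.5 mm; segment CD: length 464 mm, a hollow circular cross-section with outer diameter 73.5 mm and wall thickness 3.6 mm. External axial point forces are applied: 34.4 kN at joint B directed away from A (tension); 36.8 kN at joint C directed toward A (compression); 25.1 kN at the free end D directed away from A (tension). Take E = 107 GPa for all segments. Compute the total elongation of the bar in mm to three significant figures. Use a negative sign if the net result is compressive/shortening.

Internal axial forces (sectioning from the free end, tension +): N_CD = 25.1 kN, N_BC = -11.7 kN, N_AB = 22.7 kN.
A_AB = 319.3 mm².
A_BC = 1772 mm².
A_CD = 790.6 mm².
δ_AB = 22700·356/(319.3·107000) = 0.2365 mm
δ_BC = -11700·550/(1772·107000) = -0.03394 mm
δ_CD = 25100·464/(790.6·107000) = 0.1377 mm
δ = Σδ_i = 0.3403 mm.

0.340 mm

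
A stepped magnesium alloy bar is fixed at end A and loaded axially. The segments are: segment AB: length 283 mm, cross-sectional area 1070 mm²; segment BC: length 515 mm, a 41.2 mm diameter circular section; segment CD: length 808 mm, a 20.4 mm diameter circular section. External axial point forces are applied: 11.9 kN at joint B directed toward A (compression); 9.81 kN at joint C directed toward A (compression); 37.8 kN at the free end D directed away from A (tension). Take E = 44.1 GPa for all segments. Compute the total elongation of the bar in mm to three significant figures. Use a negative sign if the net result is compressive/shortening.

Internal axial forces (sectioning from the free end, tension +): N_CD = 37.8 kN, N_BC = 27.99 kN, N_AB = 16.09 kN.
A_BC = 1333 mm².
A_CD = 326.9 mm².
δ_AB = 16090·283/(1070·44100) = 0.0965 mm
δ_BC = 27990·515/(1333·44100) = 0.2452 mm
δ_CD = 37800·808/(326.9·44100) = 2.119 mm
δ = Σδ_i = 2.461 mm.

2.46 mm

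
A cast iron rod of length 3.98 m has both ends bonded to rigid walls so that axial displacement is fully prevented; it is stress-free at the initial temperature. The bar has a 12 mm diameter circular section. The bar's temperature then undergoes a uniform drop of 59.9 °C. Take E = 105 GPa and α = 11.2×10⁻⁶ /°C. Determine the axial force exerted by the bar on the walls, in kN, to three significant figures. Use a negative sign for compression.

7.97 kN

Free thermal expansion αLΔT = 11.2e-6 · 3980 · -59.9 = -2.67 mm.
The walls impose strain ε = −(-2.67)/3980 = 6.7088e-04; σ = Eε = 105000 · 6.7088e-04 = 70.44 MPa.
Wall reaction R = σ·A = 70.44·113.1 = 7967 N = 7.967 kN.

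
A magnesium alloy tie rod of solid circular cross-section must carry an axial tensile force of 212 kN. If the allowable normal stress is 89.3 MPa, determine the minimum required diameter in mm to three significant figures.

Required area A ≥ P/σ_allow = 212000/89.3 = 2374 mm².
For a solid circular section, d ≥ √(4A/π) = 54.98 mm.

55.0 mm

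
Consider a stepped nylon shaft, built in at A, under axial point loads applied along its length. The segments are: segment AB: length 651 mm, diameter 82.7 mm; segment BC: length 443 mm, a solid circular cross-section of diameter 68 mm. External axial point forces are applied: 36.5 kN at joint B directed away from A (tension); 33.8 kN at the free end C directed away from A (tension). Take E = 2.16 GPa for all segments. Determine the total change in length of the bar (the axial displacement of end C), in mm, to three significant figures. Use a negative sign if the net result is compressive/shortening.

5.85 mm

Internal axial forces (sectioning from the free end, tension +): N_BC = 33.8 kN, N_AB = 70.3 kN.
A_AB = 5372 mm².
A_BC = 3632 mm².
δ_AB = 70300·651/(5372·2160) = 3.944 mm
δ_BC = 33800·443/(3632·2160) = 1.909 mm
δ = Σδ_i = 5.853 mm.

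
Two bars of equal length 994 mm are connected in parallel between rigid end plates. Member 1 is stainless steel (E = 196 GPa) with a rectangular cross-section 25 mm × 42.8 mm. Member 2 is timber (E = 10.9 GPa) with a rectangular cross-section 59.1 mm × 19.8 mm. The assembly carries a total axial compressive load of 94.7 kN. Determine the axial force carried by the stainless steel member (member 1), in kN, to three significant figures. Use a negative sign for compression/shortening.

A_1 = 1070 mm².
A_2 = 1170 mm².
Equal strain + equilibrium ⇒ each member carries load in proportion to AE: A₁E₁ = 209700000 N, A₂E₂ = 12750000 N, ΣAE = 222500000 N.
F₁ = P·A₁E₁/ΣAE = -94700·209700000/222500000 = -89270 N.

-89.3 kN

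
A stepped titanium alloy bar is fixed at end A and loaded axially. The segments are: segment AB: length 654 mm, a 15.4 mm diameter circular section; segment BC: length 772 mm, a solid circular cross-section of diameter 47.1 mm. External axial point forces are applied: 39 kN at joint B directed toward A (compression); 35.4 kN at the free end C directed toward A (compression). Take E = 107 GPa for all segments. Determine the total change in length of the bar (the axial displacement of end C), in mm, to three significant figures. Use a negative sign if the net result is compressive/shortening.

Internal axial forces (sectioning from the free end, tension +): N_BC = -35.4 kN, N_AB = -74.4 kN.
A_AB = 186.3 mm².
A_BC = 1742 mm².
δ_AB = -74400·654/(186.3·107000) = -2.441 mm
δ_BC = -35400·772/(1742·107000) = -0.1466 mm
δ = Σδ_i = -2.588 mm.

-2.59 mm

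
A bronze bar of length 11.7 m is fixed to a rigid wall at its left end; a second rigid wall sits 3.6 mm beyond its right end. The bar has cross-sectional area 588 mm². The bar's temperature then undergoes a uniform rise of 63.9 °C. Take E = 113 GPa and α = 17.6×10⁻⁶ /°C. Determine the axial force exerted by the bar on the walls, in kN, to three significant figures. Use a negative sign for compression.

-54.3 kN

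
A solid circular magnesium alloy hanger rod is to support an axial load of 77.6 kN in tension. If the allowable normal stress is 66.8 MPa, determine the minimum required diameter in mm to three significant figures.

38.5 mm

Required area A ≥ P/σ_allow = 77600/66.8 = 1162 mm².
For a solid circular section, d ≥ √(4A/π) = 38.46 mm.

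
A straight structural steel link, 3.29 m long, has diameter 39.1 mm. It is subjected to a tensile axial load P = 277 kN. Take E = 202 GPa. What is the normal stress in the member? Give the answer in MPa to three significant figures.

A = 1201 mm².
σ = N/A = 277000/1201 = 230.7 MPa.

231 MPa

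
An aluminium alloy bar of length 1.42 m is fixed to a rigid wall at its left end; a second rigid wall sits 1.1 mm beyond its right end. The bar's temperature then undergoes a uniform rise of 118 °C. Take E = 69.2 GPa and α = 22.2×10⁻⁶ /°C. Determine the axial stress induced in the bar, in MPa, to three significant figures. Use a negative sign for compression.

Free thermal expansion αLΔT = 22.2e-6 · 1420 · 118 = 3.72 mm.
The walls engage after the gap closes; constrained expansion = 3.72 − 1.1 = 2.62 mm.
The walls impose strain ε = −(2.62)/1420 = -1.8450e-03; σ = Eε = 69200 · -1.8450e-03 = -127.7 MPa.

-128 MPa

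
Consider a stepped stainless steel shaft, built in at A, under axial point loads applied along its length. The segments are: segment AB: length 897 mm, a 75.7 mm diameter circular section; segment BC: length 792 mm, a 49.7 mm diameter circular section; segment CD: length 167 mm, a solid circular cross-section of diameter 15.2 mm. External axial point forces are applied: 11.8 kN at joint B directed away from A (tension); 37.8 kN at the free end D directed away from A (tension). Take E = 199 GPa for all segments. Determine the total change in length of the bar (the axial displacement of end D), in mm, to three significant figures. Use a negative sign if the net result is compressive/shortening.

0.302 mm

Internal axial forces (sectioning from the free end, tension +): N_CD = 37.8 kN, N_BC = 37.8 kN, N_AB = 49.6 kN.
A_AB = 4501 mm².
A_BC = 1940 mm².
A_CD = 181.5 mm².
δ_AB = 49600·897/(4501·199000) = 0.04968 mm
δ_BC = 37800·792/(1940·199000) = 0.07755 mm
δ_CD = 37800·167/(181.5·199000) = 0.1748 mm
δ = Σδ_i = 0.302 mm.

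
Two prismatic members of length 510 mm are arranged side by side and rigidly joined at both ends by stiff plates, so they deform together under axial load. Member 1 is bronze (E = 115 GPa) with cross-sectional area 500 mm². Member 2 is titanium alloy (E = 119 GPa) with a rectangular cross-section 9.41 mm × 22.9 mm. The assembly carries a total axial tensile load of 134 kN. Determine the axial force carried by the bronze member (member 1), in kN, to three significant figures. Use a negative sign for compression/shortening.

A_2 = 215.5 mm².
Equal strain + equilibrium ⇒ each member carries load in proportion to AE: A₁E₁ = 57500000 N, A₂E₂ = 25640000 N, ΣAE = 83140000 N.
F₁ = P·A₁E₁/ΣAE = 134000·57500000/83140000 = 92670 N.

92.7 kN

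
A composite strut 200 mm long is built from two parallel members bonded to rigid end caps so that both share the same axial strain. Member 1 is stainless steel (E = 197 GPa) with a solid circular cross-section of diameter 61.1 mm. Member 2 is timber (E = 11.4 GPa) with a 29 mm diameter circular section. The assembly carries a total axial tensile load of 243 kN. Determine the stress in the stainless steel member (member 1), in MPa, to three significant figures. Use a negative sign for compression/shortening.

A_1 = 2932 mm².
A_2 = 660.5 mm².
Equal strain + equilibrium ⇒ each member carries load in proportion to AE: A₁E₁ = 577600000 N, A₂E₂ = 7530000 N, ΣAE = 585100000 N.
σ₁ = P·E₁/ΣAE = 243000·197000/585100000 = 81.81 MPa.

81.8 MPa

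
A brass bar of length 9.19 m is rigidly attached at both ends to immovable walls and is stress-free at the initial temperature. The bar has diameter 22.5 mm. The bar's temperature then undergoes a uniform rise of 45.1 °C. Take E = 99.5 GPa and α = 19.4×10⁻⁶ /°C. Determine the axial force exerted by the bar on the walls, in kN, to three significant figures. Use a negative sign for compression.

Free thermal expansion αLΔT = 19.4e-6 · 9190 · 45.1 = 8.041 mm.
The walls impose strain ε = −(8.041)/9190 = -8.7494e-04; σ = Eε = 99500 · -8.7494e-04 = -87.06 MPa.
Wall reaction R = σ·A = -87.06·397.6 = -34610 N = -34.61 kN.

-34.6 kN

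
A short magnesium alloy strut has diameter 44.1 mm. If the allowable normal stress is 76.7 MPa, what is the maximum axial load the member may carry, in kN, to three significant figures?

117 kN

A = 1527 mm².
P_max = σ_allow · A = 76.7 · 1527 = 117200 N = 117.2 kN.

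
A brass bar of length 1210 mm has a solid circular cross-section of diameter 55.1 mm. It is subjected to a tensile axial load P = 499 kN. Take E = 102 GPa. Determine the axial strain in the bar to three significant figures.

A = 2384 mm².
σ = N/A = 209.3 MPa; ε = σ/E = 209.3/102000 = 2.052e-03.

0.00205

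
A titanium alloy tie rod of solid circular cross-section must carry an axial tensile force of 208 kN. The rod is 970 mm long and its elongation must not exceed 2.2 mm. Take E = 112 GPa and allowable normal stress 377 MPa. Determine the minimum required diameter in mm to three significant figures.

32.3 mm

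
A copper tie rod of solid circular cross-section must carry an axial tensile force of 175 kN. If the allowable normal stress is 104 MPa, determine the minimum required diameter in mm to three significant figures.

Required area A ≥ P/σ_allow = 175000/104 = 1683 mm².
For a solid circular section, d ≥ √(4A/π) = 46.29 mm.

46.3 mm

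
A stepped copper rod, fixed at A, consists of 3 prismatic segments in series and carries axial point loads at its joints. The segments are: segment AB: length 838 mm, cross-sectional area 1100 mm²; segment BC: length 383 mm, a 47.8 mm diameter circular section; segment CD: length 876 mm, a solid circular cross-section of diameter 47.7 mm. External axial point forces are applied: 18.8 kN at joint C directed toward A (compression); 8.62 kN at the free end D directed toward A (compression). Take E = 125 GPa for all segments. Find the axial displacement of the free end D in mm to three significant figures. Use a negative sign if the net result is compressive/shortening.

Internal axial forces (sectioning from the free end, tension +): N_CD = -8.62 kN, N_BC = -27.42 kN, N_AB = -27.42 kN.
A_BC = 1795 mm².
A_CD = 1787 mm².
δ_AB = -27420·838/(1100·125000) = -0.1671 mm
δ_BC = -27420·383/(1795·125000) = -0.04682 mm
δ_CD = -8620·876/(1787·125000) = -0.0338 mm
δ = Σδ_i = -0.2477 mm.

-0.248 mm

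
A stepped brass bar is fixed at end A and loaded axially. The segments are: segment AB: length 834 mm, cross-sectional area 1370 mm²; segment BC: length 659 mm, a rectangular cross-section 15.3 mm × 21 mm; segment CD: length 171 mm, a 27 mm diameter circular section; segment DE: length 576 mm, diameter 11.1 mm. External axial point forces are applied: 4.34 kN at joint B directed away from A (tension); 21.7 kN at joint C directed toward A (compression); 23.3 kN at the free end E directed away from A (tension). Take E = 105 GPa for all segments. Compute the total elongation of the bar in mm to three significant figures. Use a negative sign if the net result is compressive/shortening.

1.45 mm

Internal axial forces (sectioning from the free end, tension +): N_DE = 23.3 kN, N_CD = 23.3 kN, N_BC = 1.6 kN, N_AB = 5.94 kN.
A_BC = 321.3 mm².
A_CD = 572.6 mm².
A_DE = 96.77 mm².
δ_AB = 5940·834/(1370·105000) = 0.03444 mm
δ_BC = 1600·659/(321.3·105000) = 0.03125 mm
δ_CD = 23300·171/(572.6·105000) = 0.06627 mm
δ_DE = 23300·576/(96.77·105000) = 1.321 mm
δ = Σδ_i = 1.453 mm.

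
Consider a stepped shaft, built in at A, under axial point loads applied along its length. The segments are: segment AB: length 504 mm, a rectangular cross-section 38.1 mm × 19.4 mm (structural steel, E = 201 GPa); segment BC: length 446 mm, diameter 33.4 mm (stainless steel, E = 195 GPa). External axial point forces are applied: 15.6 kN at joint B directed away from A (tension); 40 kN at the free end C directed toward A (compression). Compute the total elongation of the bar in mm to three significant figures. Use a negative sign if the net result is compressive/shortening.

-0.187 mm

Internal axial forces (sectioning from the free end, tension +): N_BC = -40 kN, N_AB = -24.4 kN.
A_AB = 739.1 mm².
A_BC = 876.2 mm².
δ_AB = -24400·504/(739.1·201000) = -0.08277 mm
δ_BC = -40000·446/(876.2·195000) = -0.1044 mm
δ = Σδ_i = -0.1872 mm.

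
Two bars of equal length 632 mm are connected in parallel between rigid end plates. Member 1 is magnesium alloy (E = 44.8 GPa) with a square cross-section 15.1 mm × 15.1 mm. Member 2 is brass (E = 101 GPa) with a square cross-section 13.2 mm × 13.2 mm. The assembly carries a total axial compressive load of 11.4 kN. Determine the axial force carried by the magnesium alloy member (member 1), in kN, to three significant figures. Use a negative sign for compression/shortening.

A_1 = 228 mm².
A_2 = 174.2 mm².
Equal strain + equilibrium ⇒ each member carries load in proportion to AE: A₁E₁ = 10210000 N, A₂E₂ = 17600000 N, ΣAE = 27810000 N.
F₁ = P·A₁E₁/ΣAE = -11400·10210000/27810000 = -4187 N.

-4.19 kN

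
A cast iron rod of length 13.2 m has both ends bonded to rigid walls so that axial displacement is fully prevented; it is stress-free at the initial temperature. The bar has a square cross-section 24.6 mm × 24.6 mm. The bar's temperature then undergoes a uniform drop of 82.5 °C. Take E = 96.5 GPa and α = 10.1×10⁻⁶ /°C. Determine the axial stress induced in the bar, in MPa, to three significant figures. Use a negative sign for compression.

80.4 MPa

Free thermal expansion αLΔT = 10.1e-6 · 13200 · -82.5 = -11 mm.
The walls impose strain ε = −(-11)/13200 = 8.3325e-04; σ = Eε = 96500 · 8.3325e-04 = 80.41 MPa.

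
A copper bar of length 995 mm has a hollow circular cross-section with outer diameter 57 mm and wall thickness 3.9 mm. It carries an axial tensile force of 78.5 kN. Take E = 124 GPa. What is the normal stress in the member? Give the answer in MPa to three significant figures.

121 MPa

A = 650.6 mm².
σ = N/A = 78500/650.6 = 120.7 MPa.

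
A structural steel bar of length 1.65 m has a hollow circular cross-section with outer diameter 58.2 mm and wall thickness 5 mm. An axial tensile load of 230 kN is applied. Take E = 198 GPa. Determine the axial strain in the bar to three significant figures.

0.00139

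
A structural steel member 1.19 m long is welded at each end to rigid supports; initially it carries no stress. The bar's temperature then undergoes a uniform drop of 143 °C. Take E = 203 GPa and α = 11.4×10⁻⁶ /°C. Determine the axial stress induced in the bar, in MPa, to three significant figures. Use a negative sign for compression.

331 MPa

Free thermal expansion αLΔT = 11.4e-6 · 1190 · -143 = -1.94 mm.
The walls impose strain ε = −(-1.94)/1190 = 1.6302e-03; σ = Eε = 203000 · 1.6302e-03 = 330.9 MPa.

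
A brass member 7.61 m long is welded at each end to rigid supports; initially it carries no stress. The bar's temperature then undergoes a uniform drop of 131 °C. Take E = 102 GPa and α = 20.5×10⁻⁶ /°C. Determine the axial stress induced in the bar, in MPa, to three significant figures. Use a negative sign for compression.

Free thermal expansion αLΔT = 20.5e-6 · 7610 · -131 = -20.44 mm.
The walls impose strain ε = −(-20.44)/7610 = 2.6855e-03; σ = Eε = 102000 · 2.6855e-03 = 273.9 MPa.

274 MPa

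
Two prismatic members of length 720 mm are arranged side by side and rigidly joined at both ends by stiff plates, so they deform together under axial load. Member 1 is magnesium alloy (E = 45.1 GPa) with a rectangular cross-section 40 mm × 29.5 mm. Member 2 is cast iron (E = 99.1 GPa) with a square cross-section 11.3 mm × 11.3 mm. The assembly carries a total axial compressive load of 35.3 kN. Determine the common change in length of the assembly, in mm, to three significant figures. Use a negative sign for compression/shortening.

-0.386 mm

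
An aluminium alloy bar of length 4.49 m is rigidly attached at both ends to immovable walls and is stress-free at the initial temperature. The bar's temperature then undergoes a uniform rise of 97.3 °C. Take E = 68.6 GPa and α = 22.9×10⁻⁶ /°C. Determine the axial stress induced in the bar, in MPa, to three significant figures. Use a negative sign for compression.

Free thermal expansion αLΔT = 22.9e-6 · 4490 · 97.3 = 10 mm.
The walls impose strain ε = −(10)/4490 = -2.2282e-03; σ = Eε = 68600 · -2.2282e-03 = -152.9 MPa.

-153 MPa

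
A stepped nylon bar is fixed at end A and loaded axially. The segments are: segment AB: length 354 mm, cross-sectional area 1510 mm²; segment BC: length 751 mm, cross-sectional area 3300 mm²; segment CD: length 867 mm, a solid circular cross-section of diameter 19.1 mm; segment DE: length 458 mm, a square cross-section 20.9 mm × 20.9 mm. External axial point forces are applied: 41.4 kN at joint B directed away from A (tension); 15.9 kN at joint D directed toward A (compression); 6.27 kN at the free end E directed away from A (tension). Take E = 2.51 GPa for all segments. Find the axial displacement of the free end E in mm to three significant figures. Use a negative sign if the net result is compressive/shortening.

-6.90 mm

Internal axial forces (sectioning from the free end, tension +): N_DE = 6.27 kN, N_CD = -9.63 kN, N_BC = -9.63 kN, N_AB = 31.77 kN.
A_CD = 286.5 mm².
A_DE = 436.8 mm².
δ_AB = 31770·354/(1510·2510) = 2.967 mm
δ_BC = -9630·751/(3300·2510) = -0.8731 mm
δ_CD = -9630·867/(286.5·2510) = -11.61 mm
δ_DE = 6270·458/(436.8·2510) = 2.619 mm
δ = Σδ_i = -6.896 mm.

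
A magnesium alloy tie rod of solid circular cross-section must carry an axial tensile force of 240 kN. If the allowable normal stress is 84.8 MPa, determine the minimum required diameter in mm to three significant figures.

Required area A ≥ P/σ_allow = 240000/84.8 = 2830 mm².
For a solid circular section, d ≥ √(4A/π) = 60.03 mm.

60.0 mm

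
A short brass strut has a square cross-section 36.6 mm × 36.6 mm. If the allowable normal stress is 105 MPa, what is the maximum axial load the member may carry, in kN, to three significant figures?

141 kN

A = 1340 mm².
P_max = σ_allow · A = 105 · 1340 = 140700 N = 140.7 kN.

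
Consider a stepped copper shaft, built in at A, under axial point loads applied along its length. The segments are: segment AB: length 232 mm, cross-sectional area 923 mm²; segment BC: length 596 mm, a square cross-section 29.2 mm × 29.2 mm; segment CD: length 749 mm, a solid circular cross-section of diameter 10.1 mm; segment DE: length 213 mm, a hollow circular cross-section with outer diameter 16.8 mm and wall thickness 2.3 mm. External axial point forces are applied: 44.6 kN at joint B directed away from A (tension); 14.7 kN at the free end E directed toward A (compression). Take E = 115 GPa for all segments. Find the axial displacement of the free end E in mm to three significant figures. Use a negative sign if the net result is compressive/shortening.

-1.48 mm

Internal axial forces (sectioning from the free end, tension +): N_DE = -14.7 kN, N_CD = -14.7 kN, N_BC = -14.7 kN, N_AB = 29.9 kN.
A_BC = 852.6 mm².
A_CD = 80.12 mm².
A_DE = 104.8 mm².
δ_AB = 29900·232/(923·115000) = 0.06535 mm
δ_BC = -14700·596/(852.6·115000) = -0.08935 mm
δ_CD = -14700·749/(80.12·115000) = -1.195 mm
δ_DE = -14700·213/(104.8·115000) = -0.2599 mm
δ = Σδ_i = -1.479 mm.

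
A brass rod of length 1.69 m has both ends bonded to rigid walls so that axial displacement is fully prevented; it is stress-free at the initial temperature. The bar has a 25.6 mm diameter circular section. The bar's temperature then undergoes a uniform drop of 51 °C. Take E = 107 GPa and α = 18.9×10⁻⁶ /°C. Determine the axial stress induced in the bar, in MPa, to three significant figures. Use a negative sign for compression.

Free thermal expansion αLΔT = 18.9e-6 · 1690 · -51 = -1.629 mm.
The walls impose strain ε = −(-1.629)/1690 = 9.6390e-04; σ = Eε = 107000 · 9.6390e-04 = 103.1 MPa.

103 MPa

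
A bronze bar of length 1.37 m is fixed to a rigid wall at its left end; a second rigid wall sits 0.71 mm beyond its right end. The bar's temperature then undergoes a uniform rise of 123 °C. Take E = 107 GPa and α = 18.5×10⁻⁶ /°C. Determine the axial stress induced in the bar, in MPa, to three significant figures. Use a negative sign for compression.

Free thermal expansion αLΔT = 18.5e-6 · 1370 · 123 = 3.117 mm.
The walls engage after the gap closes; constrained expansion = 3.117 − 0.71 = 2.407 mm.
The walls impose strain ε = −(2.407)/1370 = -1.7573e-03; σ = Eε = 107000 · -1.7573e-03 = -188 MPa.

-188 MPa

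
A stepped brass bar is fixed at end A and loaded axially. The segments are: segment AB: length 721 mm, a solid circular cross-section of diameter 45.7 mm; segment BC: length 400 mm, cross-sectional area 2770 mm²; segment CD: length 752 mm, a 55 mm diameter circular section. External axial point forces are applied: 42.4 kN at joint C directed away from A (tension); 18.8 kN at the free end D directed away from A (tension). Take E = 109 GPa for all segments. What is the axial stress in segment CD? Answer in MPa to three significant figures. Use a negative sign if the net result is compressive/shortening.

7.91 MPa

Internal axial forces (sectioning from the free end, tension +): N_CD = 18.8 kN, N_BC = 61.2 kN, N_AB = 61.2 kN.
A_CD = 2376 mm².
σ_CD = N_CD/A_CD = 18800/2376 = 7.913 MPa.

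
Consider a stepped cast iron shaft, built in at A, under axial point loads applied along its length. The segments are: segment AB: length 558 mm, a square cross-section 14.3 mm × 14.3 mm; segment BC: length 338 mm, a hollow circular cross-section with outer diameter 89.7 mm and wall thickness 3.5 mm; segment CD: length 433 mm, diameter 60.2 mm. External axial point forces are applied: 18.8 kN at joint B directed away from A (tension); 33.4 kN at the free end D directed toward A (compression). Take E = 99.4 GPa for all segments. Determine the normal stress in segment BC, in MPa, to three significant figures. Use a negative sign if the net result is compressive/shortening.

-35.2 MPa

Internal axial forces (sectioning from the free end, tension +): N_CD = -33.4 kN, N_BC = -33.4 kN, N_AB = -14.6 kN.
A_BC = 947.8 mm².
σ_BC = N_BC/A_BC = -33400/947.8 = -35.24 MPa.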